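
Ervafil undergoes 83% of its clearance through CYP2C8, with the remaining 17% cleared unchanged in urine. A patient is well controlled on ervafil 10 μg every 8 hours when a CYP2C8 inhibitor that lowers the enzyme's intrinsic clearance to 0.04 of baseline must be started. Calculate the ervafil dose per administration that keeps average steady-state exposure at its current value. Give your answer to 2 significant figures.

2.0 μg

The CYP2C8 pathway (83% of clearance) is reduced to 0.04× activity: 0.83 × 0.04 = 0.0332.
Non-CYP routes (17%) are unchanged.
Relative clearance = 0.0332 + 0.17 = 0.2032.
To maintain the same steady-state level, dose must scale with clearance: new dose = 10 × 0.2032 = 2.0 μg.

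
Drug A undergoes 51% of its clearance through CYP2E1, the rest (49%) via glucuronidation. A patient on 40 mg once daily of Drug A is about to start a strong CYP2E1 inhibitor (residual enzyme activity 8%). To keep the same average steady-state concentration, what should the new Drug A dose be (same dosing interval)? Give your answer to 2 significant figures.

21 mg

The CYP2E1 pathway (51% of clearance) is reduced to 0.08× activity: 0.51 × 0.08 = 0.0408.
The remaining 49% of clearance is unaffected.
CL_new/CL_old = 0.0408 + 0.49 = 0.5308.
Css,avg = (dose rate)/CL, so holding Css fixed requires dose ∝ CL: 40 × 0.5308 = 21 mg.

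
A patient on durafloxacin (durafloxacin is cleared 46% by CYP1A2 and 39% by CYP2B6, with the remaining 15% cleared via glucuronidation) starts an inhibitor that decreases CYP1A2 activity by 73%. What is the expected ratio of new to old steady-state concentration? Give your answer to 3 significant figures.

CYP1A2: 0.46 × 0.27 = 0.1242
CYP2B6: 0.39 (unchanged)
Other: 0.15 (unchanged)
Relative clearance = 0.1242 + 0.39 + 0.15 = 0.6642.
Steady-state concentration ratio = CL_old/CL_new = 1 / 0.6642 = 1.51.

1.51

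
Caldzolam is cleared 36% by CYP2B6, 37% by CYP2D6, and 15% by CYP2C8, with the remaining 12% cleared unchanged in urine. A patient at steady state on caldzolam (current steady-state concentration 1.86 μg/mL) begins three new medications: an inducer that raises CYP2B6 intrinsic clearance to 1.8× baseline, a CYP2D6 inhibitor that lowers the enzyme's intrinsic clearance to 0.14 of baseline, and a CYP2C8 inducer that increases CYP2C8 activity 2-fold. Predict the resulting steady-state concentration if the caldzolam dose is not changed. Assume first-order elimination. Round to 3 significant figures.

1.66 μg/mL

CYP2B6: 0.36 × 1.8 = 0.648
CYP2D6: 0.37 × 0.14 = 0.0518
CYP2C8: 0.15 × 2 = 0.3
Other: 0.12 (unchanged)
Relative clearance = 0.648 + 0.0518 + 0.3 + 0.12 = 1.1198.
New steady-state concentration = 1.86 / 1.1198 = 1.66 μg/mL (concentration scales inversely with clearance).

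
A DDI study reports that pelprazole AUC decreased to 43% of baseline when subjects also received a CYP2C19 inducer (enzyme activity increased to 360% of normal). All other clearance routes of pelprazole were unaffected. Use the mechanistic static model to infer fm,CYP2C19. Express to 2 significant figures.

Let x = fm,CYP2C19. Because AUC ∝ 1/CL, relative clearance rose to 1/0.430 = 2.326.
Only the CYP2C19 route changed, so 2.326 = x·3.6 + (1 − x), giving x = 0.51.

0.51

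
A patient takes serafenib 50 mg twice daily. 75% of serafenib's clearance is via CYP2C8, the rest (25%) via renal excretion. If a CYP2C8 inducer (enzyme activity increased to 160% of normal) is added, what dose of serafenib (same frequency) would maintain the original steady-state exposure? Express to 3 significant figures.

The CYP2C8 pathway (75% of clearance) rises to 1.6× activity: 0.75 × 1.6 = 1.2.
Non-CYP routes (25%) are unchanged.
New clearance relative to baseline: 1.2 + 0.25 = 1.45.
To maintain the same steady-state level, dose must scale with clearance: new dose = 50 × 1.45 = 72.5 mg.

72.5 mg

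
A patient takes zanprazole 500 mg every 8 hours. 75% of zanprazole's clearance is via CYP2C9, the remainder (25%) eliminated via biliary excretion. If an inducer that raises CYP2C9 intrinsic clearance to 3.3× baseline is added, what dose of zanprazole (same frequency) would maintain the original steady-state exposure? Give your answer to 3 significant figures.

1.36 × 10³ mg

The CYP2C9 pathway (75% of clearance) increases to 3.3× activity: 0.75 × 3.3 = 2.475.
Non-CYP routes (25%) are unchanged.
New clearance relative to baseline: 2.475 + 0.25 = 2.725.
Exposure is unchanged when dose changes in proportion to clearance. New dose = 500 mg × 2.725 = 1.36 × 10³ mg.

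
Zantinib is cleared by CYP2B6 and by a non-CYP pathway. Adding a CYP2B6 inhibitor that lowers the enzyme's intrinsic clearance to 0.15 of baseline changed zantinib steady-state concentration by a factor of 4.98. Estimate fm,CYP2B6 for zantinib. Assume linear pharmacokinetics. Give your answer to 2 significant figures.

Let fm be the CYP2B6 fraction. New clearance relative to baseline = fm × 0.15 + (1 − fm).
Steady-state concentration ratio = 1 / (new CL fraction), so new CL fraction = 1 / 4.98 = 0.2008.
fm × 0.15 + 1 − fm = 0.2008  ⇒  fm × (0.15 − 1) = −0.7992  ⇒  fm = 0.94.

0.94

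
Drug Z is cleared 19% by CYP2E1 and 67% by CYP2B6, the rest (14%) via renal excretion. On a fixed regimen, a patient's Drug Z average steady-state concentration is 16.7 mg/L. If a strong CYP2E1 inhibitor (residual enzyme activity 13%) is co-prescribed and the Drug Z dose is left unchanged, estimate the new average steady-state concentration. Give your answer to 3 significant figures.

CYP2E1: 0.19 × 0.13 = 0.0247
CYP2B6: 0.67 (unchanged)
Other: 0.14 (unchanged)
CL_new/CL_old = 0.0247 + 0.67 + 0.14 = 0.8347.
New average steady-state concentration = baseline ÷ relative clearance = 16.7 / 0.8347 = 20.0 mg/L.

20.0 mg/L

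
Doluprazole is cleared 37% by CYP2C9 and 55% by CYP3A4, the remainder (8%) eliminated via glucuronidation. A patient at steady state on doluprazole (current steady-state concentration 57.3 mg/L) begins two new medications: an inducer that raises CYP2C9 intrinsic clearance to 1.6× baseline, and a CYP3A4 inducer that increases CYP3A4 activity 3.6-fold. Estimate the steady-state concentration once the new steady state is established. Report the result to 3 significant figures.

21.6 mg/L

The CYP2C9 pathway (37% of clearance) rises to 1.6× activity: 0.37 × 1.6 = 0.592.
The CYP3A4 pathway (55% of clearance) increases to 3.6× activity: 0.55 × 3.6 = 1.98.
Non-CYP routes (8%) are unchanged.
CL_new/CL_old = 0.592 + 1.98 + 0.08 = 2.652.
Dividing the baseline by the relative clearance: 57.3 / 2.652 = 21.6 mg/L.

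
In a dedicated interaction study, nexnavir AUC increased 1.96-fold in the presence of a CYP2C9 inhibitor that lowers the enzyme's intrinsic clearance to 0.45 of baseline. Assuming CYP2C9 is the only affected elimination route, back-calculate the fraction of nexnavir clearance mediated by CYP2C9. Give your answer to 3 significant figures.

Call the CYP2C9 fraction fm. After the interaction, CL_new/CL_old = fm × 0.45 + (1 − fm).
AUC ratio = 1 / (new CL fraction), so new CL fraction = 1 / 1.96 = 0.5102.
fm × 0.45 + 1 − fm = 0.5102  ⇒  fm × (0.45 − 1) = −0.4898  ⇒  fm = 0.891.

0.891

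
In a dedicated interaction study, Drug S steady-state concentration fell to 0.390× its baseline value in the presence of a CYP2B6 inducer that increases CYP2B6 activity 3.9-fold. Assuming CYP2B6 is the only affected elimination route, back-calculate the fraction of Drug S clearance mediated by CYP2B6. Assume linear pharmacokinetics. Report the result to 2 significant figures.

CL'/CL = 1 / 0.390 = 2.564
3.9·fm + (1 − fm) = 2.564
fm = (2.564 − 1) / (3.9 − 1) = 0.54

0.54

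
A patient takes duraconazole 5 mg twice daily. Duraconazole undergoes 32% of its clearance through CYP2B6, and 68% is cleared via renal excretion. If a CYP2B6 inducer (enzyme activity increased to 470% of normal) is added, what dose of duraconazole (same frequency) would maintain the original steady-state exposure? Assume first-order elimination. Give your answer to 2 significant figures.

11 mg

CYP2B6: 0.32 × 4.7 = 1.504
Other: 0.68 (unchanged)
New clearance relative to baseline: 1.504 + 0.68 = 2.184.
Exposure is unchanged when dose changes in proportion to clearance. New dose = 5 mg × 2.184 = 11 mg.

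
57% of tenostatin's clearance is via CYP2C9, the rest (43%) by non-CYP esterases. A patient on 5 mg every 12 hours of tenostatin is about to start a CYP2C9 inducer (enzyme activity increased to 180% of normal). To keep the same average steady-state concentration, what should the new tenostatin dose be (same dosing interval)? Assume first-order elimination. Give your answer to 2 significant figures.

CYP2C9: 0.57 × 1.8 = 1.026
Other: 0.43 (unchanged)
New clearance relative to baseline: 1.026 + 0.43 = 1.456.
To maintain the same steady-state level, dose must scale with clearance: new dose = 5 × 1.456 = 7.3 mg.

7.3 mg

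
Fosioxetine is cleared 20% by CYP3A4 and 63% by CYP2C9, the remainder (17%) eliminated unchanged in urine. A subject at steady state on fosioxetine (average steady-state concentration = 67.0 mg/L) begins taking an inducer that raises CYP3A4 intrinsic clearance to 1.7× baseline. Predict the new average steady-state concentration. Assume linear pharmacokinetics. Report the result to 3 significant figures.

The CYP3A4 pathway (20% of clearance) increases to 1.7× activity: 0.2 × 1.7 = 0.34.
CYP2C9 (63%) and the residual 17% are unaffected.
New clearance relative to baseline: 0.34 + 0.63 + 0.17 = 1.14.
New average steady-state concentration = baseline ÷ relative clearance = 67.0 / 1.14 = 58.8 mg/L.

58.8 mg/L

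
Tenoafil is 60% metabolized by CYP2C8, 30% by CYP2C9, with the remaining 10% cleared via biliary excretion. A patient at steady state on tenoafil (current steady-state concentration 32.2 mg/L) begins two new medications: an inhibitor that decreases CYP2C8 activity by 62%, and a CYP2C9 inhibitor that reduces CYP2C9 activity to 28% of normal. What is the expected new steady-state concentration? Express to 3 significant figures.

78.2 mg/L

The CYP2C8 pathway (60% of clearance) drops to 0.38× activity: 0.6 × 0.38 = 0.228.
The CYP2C9 pathway (30% of clearance) drops to 0.28× activity: 0.3 × 0.28 = 0.084.
Non-CYP routes (10%) are unchanged.
Relative clearance = 0.228 + 0.084 + 0.1 = 0.412.
Dividing the baseline by the relative clearance: 32.2 / 0.412 = 78.2 mg/L.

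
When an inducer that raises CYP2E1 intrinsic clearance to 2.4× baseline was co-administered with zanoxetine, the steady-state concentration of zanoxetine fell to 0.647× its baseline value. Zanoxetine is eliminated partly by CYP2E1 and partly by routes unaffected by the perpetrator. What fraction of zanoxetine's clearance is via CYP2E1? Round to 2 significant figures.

0.39

CL'/CL = 1 / 0.647 = 1.546
2.4·fm + (1 − fm) = 1.546
fm = (1.546 − 1) / (2.4 − 1) = 0.39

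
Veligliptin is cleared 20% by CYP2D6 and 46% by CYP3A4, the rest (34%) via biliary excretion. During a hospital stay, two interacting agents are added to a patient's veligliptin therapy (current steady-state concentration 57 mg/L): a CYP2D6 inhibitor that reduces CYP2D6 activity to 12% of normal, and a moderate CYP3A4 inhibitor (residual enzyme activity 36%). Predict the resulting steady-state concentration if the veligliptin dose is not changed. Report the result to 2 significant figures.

CYP2D6: 0.2 × 0.12 = 0.024
CYP3A4: 0.46 × 0.36 = 0.1656
Other: 0.34 (unchanged)
Relative clearance = 0.024 + 0.1656 + 0.34 = 0.5296.
Steady-state concentration ∝ 1/CL: new value = 57 / 0.5296 = 1.1 × 10² mg/L.

1.1 × 10² mg/L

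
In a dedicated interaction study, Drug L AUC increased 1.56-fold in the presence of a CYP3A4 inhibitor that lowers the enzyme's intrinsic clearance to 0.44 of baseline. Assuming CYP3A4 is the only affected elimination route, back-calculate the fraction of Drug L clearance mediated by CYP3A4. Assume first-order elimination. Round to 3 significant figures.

0.641

CL'/CL = 1 / 1.56 = 0.641
0.44·fm + (1 − fm) = 0.641
fm = (0.641 − 1) / (0.44 − 1) = 0.641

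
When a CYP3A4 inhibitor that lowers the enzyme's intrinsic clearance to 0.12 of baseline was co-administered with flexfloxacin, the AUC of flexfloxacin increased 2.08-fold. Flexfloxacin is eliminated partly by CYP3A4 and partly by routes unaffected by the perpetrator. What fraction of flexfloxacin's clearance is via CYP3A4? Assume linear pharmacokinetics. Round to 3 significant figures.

CL'/CL = 1 / 2.08 = 0.4808
0.12·fm + (1 − fm) = 0.4808
fm = (0.4808 − 1) / (0.12 − 1) = 0.590

0.590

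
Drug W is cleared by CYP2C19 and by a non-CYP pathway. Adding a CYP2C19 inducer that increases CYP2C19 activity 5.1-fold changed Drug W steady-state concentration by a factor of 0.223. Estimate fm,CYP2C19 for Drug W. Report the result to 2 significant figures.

0.85

CL'/CL = 1 / 0.223 = 4.484
5.1·fm + (1 − fm) = 4.484
fm = (4.484 − 1) / (5.1 − 1) = 0.85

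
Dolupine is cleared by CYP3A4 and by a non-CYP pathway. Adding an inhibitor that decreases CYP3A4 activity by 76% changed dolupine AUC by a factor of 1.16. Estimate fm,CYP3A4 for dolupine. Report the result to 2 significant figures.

0.18

Let x = fm,CYP3A4. Because AUC ∝ 1/CL, relative clearance fell to 1/1.16 = 0.8621.
Setting x·0.24 + (1 − x) = 0.8621 and solving: x = (0.8621 − 1)/(0.24 − 1) = 0.18.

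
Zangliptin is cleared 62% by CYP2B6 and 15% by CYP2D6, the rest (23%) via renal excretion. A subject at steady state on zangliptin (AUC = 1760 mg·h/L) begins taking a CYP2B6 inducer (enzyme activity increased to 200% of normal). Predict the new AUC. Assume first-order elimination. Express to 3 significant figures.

1.09 × 10³ mg·h/L

CYP2B6: 0.62 × 2 = 1.24
CYP2D6: 0.15 (unchanged)
Other: 0.23 (unchanged)
Relative clearance = 1.24 + 0.15 + 0.23 = 1.62.
AUC ∝ 1/CL, so new value = 1760 / 1.62 = 1.09 × 10³ mg·h/L.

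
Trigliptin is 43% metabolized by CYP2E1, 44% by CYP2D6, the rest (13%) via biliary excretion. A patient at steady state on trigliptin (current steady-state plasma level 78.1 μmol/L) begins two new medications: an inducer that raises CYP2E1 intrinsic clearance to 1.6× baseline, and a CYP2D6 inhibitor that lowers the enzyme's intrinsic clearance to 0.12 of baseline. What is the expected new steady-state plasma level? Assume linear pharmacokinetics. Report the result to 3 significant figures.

89.7 μmol/L

CYP2E1: 0.43 × 1.6 = 0.688
CYP2D6: 0.44 × 0.12 = 0.0528
Other: 0.13 (unchanged)
CL_new/CL_old = 0.688 + 0.0528 + 0.13 = 0.8708.
Steady-state plasma level ∝ 1/CL: new value = 78.1 / 0.8708 = 89.7 μmol/L.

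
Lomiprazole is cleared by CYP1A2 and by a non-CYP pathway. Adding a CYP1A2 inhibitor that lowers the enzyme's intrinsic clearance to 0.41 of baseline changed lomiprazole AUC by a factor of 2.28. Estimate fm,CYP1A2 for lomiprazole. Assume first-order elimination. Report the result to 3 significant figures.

CL'/CL = 1 / 2.28 = 0.4386
0.41·fm + (1 − fm) = 0.4386
fm = (0.4386 − 1) / (0.41 − 1) = 0.952

0.952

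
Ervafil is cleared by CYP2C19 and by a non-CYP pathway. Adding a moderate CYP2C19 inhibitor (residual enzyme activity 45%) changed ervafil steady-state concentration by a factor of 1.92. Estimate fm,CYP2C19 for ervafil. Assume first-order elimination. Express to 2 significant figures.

0.87

Let x = fm,CYP2C19. Because steady-state concentration ∝ 1/CL, relative clearance fell to 1/1.92 = 0.5208.
Only the CYP2C19 route changed, so 0.5208 = x·0.45 + (1 − x), giving x = 0.87.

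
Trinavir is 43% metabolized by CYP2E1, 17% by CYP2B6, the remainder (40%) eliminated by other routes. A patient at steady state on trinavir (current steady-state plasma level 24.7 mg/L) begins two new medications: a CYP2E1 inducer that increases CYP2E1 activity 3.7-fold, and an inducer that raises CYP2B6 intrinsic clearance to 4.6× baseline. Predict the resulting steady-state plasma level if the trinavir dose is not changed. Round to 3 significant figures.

The CYP2E1 pathway (43% of clearance) rises to 3.7× activity: 0.43 × 3.7 = 1.591.
The CYP2B6 pathway (17% of clearance) is boosted to 4.6× activity: 0.17 × 4.6 = 0.782.
Non-CYP routes (40%) are unchanged.
New clearance relative to baseline: 1.591 + 0.782 + 0.4 = 2.773.
Dividing the baseline by the relative clearance: 24.7 / 2.773 = 8.91 mg/L.

8.91 mg/L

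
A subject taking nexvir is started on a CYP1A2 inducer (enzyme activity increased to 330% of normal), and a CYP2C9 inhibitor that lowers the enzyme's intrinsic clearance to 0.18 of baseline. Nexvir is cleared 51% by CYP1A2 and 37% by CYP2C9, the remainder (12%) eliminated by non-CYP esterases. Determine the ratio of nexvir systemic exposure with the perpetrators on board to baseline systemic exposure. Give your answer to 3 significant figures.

0.535

The CYP1A2 pathway (51% of clearance) increases to 3.3× activity: 0.51 × 3.3 = 1.683.
The CYP2C9 pathway (37% of clearance) is reduced to 0.18× activity: 0.37 × 0.18 = 0.0666.
The remaining 12% of clearance is unaffected.
Relative clearance = 1.683 + 0.0666 + 0.12 = 1.8696.
Because systemic exposure varies inversely with clearance, the combined effect is 1 / 1.8696 = 0.535.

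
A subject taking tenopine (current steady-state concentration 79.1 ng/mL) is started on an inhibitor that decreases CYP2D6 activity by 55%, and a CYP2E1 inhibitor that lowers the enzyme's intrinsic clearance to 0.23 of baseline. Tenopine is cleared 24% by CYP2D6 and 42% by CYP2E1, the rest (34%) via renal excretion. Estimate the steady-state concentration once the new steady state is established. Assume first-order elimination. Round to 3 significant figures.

145 ng/mL

CYP2D6: 0.24 × 0.45 = 0.108
CYP2E1: 0.42 × 0.23 = 0.0966
Other: 0.34 (unchanged)
New clearance relative to baseline: 0.108 + 0.0966 + 0.34 = 0.5446.
New steady-state concentration = 79.1 / 0.5446 = 145 ng/mL (concentration scales inversely with clearance).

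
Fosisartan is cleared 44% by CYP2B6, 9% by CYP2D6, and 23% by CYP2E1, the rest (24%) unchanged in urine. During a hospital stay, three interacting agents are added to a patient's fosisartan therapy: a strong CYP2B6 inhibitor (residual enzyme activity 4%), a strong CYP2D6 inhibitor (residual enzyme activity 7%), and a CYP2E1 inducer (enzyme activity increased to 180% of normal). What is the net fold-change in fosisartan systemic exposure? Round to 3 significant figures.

The CYP2B6 pathway (44% of clearance) drops to 0.04× activity: 0.44 × 0.04 = 0.0176.
The CYP2D6 pathway (9% of clearance) is reduced to 0.07× activity: 0.09 × 0.07 = 0.0063.
The CYP2E1 pathway (23% of clearance) rises to 1.8× activity: 0.23 × 1.8 = 0.414.
Non-CYP routes (24%) are unchanged.
New clearance relative to baseline: 0.0176 + 0.0063 + 0.414 + 0.24 = 0.6779.
Systemic exposure ∝ 1/CL: fold-change = 1 / 0.6779 = 1.48.

1.48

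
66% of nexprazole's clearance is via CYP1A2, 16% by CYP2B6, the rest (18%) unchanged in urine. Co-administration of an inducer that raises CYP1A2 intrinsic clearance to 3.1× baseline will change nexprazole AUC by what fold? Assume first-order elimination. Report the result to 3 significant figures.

0.419

CYP1A2: 0.66 × 3.1 = 2.046
CYP2B6: 0.16 (unchanged)
Other: 0.18 (unchanged)
CL_new/CL_old = 2.046 + 0.16 + 0.18 = 2.386.
AUC is inversely proportional to clearance, so the fold-change is 1 / 2.386 = 0.419.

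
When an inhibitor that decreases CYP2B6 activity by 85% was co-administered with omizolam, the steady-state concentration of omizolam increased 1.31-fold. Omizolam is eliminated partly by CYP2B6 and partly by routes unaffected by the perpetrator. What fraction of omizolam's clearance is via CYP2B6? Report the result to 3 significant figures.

CL'/CL = 1 / 1.31 = 0.7634
0.15·fm + (1 − fm) = 0.7634
fm = (0.7634 − 1) / (0.15 − 1) = 0.278

0.278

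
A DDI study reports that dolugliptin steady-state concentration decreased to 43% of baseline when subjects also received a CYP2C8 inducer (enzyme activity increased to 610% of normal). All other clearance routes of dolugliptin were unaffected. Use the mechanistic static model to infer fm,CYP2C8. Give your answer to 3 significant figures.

Let fm be the CYP2C8 fraction. New clearance relative to baseline = fm × 6.1 + (1 − fm).
Steady-state concentration ratio = 1 / (new CL fraction), so new CL fraction = 1 / 0.430 = 2.326.
fm × 6.1 + 1 − fm = 2.326  ⇒  fm × (6.1 − 1) = 1.326  ⇒  fm = 0.260.

0.260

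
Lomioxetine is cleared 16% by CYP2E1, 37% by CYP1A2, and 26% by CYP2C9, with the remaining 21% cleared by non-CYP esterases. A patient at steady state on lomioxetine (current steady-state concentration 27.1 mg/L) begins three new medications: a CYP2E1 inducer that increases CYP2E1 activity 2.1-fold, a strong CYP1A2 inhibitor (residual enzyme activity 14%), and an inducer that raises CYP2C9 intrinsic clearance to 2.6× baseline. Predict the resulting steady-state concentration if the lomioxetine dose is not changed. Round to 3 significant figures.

CYP2E1: 0.16 × 2.1 = 0.336
CYP1A2: 0.37 × 0.14 = 0.0518
CYP2C9: 0.26 × 2.6 = 0.676
Other: 0.21 (unchanged)
New clearance relative to baseline: 0.336 + 0.0518 + 0.676 + 0.21 = 1.2738.
New steady-state concentration = 27.1 / 1.2738 = 21.3 mg/L (concentration scales inversely with clearance).

21.3 mg/L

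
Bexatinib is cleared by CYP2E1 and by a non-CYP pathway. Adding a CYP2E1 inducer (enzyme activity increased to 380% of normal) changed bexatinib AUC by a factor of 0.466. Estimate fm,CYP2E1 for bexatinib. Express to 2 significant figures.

CL'/CL = 1 / 0.466 = 2.146
3.8·fm + (1 − fm) = 2.146
fm = (2.146 − 1) / (3.8 − 1) = 0.41

0.41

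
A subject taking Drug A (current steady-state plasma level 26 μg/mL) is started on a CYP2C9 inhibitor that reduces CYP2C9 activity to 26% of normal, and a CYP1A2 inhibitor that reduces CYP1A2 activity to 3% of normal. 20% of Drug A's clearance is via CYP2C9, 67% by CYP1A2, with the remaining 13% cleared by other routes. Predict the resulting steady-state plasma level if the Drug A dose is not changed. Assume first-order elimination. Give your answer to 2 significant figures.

CYP2C9: 0.2 × 0.26 = 0.052
CYP1A2: 0.67 × 0.03 = 0.0201
Other: 0.13 (unchanged)
CL_new/CL_old = 0.052 + 0.0201 + 0.13 = 0.2021.
New steady-state plasma level = 26 / 0.2021 = 1.3 × 10² μg/mL (concentration scales inversely with clearance).

1.3 × 10² μg/mL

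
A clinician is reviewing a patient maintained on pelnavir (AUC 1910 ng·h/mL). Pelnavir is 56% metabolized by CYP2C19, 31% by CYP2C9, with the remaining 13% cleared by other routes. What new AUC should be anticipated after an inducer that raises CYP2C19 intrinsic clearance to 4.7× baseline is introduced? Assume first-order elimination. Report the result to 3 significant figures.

622 ng·h/mL

CYP2C19: 0.56 × 4.7 = 2.632
CYP2C9: 0.31 (unchanged)
Other: 0.13 (unchanged)
New clearance relative to baseline: 2.632 + 0.31 + 0.13 = 3.072.
AUC ∝ 1/CL, so new value = 1910 / 3.072 = 622 ng·h/mL.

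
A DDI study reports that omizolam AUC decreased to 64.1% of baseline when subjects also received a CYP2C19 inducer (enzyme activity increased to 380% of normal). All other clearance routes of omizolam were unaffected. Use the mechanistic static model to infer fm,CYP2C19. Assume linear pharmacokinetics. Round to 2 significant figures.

Write x for the fraction cleared via CYP2C19. The observed AUC change means clearance rose to 1/0.641 = 1.56 of baseline.
Only the CYP2C19 route changed, so 1.56 = x·3.8 + (1 − x), giving x = 0.20.

0.20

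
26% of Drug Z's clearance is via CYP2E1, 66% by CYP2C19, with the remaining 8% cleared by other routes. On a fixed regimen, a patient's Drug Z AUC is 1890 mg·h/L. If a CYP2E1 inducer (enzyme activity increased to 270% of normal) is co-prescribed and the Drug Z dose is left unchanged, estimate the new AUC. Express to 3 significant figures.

1.31 × 10³ mg·h/L

The CYP2E1 pathway (26% of clearance) rises to 2.7× activity: 0.26 × 2.7 = 0.702.
CYP2C19 (66%) and the residual 8% are unaffected.
New clearance relative to baseline: 0.702 + 0.66 + 0.08 = 1.442.
New AUC = baseline ÷ relative clearance = 1890 / 1.442 = 1.31 × 10³ mg·h/L.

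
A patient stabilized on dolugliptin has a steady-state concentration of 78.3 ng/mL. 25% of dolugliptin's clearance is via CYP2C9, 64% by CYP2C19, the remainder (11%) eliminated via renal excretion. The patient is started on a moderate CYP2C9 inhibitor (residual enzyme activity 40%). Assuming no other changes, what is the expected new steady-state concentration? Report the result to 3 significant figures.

92.1 ng/mL

The CYP2C9 pathway (25% of clearance) falls to 0.4× activity: 0.25 × 0.4 = 0.1.
CYP2C19 (64%) and the residual 11% are unaffected.
New clearance relative to baseline: 0.1 + 0.64 + 0.11 = 0.85.
New steady-state concentration = baseline ÷ relative clearance = 78.3 / 0.85 = 92.1 ng/mL.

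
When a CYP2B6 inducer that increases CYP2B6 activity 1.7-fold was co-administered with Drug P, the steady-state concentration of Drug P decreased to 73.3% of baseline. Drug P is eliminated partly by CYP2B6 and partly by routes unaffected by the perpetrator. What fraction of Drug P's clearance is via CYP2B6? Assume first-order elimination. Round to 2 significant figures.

0.52

Write x for the fraction cleared via CYP2B6. The observed steady-state concentration change means clearance rose to 1/0.733 = 1.364 of baseline.
Only the CYP2B6 route changed, so 1.364 = x·1.7 + (1 − x), giving x = 0.52.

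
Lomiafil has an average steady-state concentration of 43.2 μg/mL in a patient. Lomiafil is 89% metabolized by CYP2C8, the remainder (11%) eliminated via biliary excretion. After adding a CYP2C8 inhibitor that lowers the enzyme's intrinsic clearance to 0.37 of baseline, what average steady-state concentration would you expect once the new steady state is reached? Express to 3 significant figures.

98.3 μg/mL

The CYP2C8 pathway (89% of clearance) is reduced to 0.37× activity: 0.89 × 0.37 = 0.3293.
Non-CYP routes (11%) are unchanged.
Relative clearance = 0.3293 + 0.11 = 0.4393.
Average steady-state concentration ∝ 1/CL, so new value = 43.2 / 0.4393 = 98.3 μg/mL.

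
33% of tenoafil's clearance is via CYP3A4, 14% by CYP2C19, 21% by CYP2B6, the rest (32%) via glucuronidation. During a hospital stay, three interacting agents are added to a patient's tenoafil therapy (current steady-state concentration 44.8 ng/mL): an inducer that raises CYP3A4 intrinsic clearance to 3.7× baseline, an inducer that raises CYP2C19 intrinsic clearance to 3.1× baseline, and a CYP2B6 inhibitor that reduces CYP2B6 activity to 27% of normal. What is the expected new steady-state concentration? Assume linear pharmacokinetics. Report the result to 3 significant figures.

The CYP3A4 pathway (33% of clearance) is boosted to 3.7× activity: 0.33 × 3.7 = 1.221.
The CYP2C19 pathway (14% of clearance) rises to 3.1× activity: 0.14 × 3.1 = 0.434.
The CYP2B6 pathway (21% of clearance) is reduced to 0.27× activity: 0.21 × 0.27 = 0.0567.
Non-CYP routes (32%) are unchanged.
New clearance relative to baseline: 1.221 + 0.434 + 0.0567 + 0.32 = 2.0317.
Steady-state concentration ∝ 1/CL: new value = 44.8 / 2.0317 = 22.1 ng/mL.

22.1 ng/mL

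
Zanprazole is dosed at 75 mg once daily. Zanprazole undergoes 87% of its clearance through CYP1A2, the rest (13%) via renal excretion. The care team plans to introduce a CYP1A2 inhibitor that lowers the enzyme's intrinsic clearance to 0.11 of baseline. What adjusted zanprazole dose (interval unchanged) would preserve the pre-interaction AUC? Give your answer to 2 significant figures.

17 mg

The CYP1A2 pathway (87% of clearance) falls to 0.11× activity: 0.87 × 0.11 = 0.0957.
Non-CYP routes (13%) are unchanged.
New clearance relative to baseline: 0.0957 + 0.13 = 0.2257.
Css,avg = (dose rate)/CL, so holding Css fixed requires dose ∝ CL: 75 × 0.2257 = 17 mg.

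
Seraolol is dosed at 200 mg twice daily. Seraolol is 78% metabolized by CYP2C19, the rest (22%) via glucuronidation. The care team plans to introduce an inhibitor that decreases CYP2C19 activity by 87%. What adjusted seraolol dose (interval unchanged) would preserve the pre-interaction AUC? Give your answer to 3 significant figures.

The CYP2C19 pathway (78% of clearance) falls to 0.13× activity: 0.78 × 0.13 = 0.1014.
The remaining 22% of clearance is unaffected.
Relative clearance = 0.1014 + 0.22 = 0.3214.
To maintain the same steady-state level, dose must scale with clearance: new dose = 200 × 0.3214 = 64.3 mg.

64.3 mg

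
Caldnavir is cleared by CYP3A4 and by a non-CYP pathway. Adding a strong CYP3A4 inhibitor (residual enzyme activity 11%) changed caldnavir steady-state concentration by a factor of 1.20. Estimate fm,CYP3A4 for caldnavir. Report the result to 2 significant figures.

0.19

Let fm be the CYP3A4 fraction. New clearance relative to baseline = fm × 0.11 + (1 − fm).
Steady-state concentration ratio = 1 / (new CL fraction), so new CL fraction = 1 / 1.20 = 0.8333.
fm × 0.11 + 1 − fm = 0.8333  ⇒  fm × (0.11 − 1) = −0.1667  ⇒  fm = 0.19.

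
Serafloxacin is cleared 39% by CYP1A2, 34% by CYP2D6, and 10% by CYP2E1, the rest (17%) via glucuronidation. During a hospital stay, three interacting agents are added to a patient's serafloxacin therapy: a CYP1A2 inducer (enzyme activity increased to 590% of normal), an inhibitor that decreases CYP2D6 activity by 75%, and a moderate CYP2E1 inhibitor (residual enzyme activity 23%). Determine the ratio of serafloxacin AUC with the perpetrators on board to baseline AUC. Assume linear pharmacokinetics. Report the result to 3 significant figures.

0.388

CYP1A2: 0.39 × 5.9 = 2.301
CYP2D6: 0.34 × 0.25 = 0.085
CYP2E1: 0.1 × 0.23 = 0.023
Other: 0.17 (unchanged)
New clearance relative to baseline: 2.301 + 0.085 + 0.023 + 0.17 = 2.579.
Because AUC varies inversely with clearance, the combined effect is 1 / 2.579 = 0.388.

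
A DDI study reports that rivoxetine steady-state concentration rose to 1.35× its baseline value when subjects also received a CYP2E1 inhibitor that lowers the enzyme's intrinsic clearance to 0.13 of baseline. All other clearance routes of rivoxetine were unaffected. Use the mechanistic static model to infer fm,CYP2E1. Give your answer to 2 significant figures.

0.30

Let fm be the CYP2E1 fraction. New clearance relative to baseline = fm × 0.13 + (1 − fm).
Steady-state concentration ratio = 1 / (new CL fraction), so new CL fraction = 1 / 1.35 = 0.7407.
fm × 0.13 + 1 − fm = 0.7407  ⇒  fm × (0.13 − 1) = −0.2593  ⇒  fm = 0.30.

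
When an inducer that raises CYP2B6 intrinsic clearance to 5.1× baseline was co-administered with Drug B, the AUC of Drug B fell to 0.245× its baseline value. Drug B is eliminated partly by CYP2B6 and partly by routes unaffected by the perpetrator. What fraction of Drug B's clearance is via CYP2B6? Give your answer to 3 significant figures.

Let x = fm,CYP2B6. Because AUC ∝ 1/CL, relative clearance rose to 1/0.245 = 4.082.
Setting x·5.1 + (1 − x) = 4.082 and solving: x = (4.082 − 1)/(5.1 − 1) = 0.752.

0.752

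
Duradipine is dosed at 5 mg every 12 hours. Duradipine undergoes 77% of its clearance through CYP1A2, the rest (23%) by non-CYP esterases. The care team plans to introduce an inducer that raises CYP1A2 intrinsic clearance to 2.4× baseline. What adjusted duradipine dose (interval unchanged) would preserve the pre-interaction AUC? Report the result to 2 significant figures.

10 mg

The CYP1A2 pathway (77% of clearance) is boosted to 2.4× activity: 0.77 × 2.4 = 1.848.
The remaining 23% of clearance is unaffected.
Relative clearance = 1.848 + 0.23 = 2.078.
To maintain the same steady-state level, dose must scale with clearance: new dose = 5 × 2.078 = 10 mg.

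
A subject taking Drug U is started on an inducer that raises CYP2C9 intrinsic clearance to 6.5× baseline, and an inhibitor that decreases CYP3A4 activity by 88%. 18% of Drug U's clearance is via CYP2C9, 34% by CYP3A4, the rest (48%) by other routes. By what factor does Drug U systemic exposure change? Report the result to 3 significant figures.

0.591

The CYP2C9 pathway (18% of clearance) increases to 6.5× activity: 0.18 × 6.5 = 1.17.
The CYP3A4 pathway (34% of clearance) is reduced to 0.12× activity: 0.34 × 0.12 = 0.0408.
The remaining 48% of clearance is unaffected.
New clearance relative to baseline: 1.17 + 0.0408 + 0.48 = 1.6908.
Net systemic exposure ratio = 1 / 1.6908 = 0.591.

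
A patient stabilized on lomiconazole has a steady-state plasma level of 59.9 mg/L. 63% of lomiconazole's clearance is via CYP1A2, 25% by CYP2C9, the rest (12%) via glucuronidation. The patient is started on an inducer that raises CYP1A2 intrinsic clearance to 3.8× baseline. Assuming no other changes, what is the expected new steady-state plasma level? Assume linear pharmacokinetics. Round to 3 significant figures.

The CYP1A2 pathway (63% of clearance) rises to 3.8× activity: 0.63 × 3.8 = 2.394.
CYP2C9 (25%) and the residual 12% are unaffected.
New clearance relative to baseline: 2.394 + 0.25 + 0.12 = 2.764.
Steady-state plasma level ∝ 1/CL, so new value = 59.9 / 2.764 = 21.7 mg/L.

21.7 mg/L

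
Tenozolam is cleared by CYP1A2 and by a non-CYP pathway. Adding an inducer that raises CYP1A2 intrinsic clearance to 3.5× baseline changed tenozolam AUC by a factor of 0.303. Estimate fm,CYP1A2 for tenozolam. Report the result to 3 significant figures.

CL'/CL = 1 / 0.303 = 3.3
3.5·fm + (1 − fm) = 3.3
fm = (3.3 − 1) / (3.5 − 1) = 0.920

0.920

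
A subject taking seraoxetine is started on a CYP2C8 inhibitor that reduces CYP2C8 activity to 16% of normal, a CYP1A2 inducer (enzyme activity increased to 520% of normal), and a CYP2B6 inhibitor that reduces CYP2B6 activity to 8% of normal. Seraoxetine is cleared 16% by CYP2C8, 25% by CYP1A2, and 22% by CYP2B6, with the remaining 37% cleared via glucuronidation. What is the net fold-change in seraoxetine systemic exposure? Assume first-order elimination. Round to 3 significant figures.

The CYP2C8 pathway (16% of clearance) drops to 0.16× activity: 0.16 × 0.16 = 0.0256.
The CYP1A2 pathway (25% of clearance) is boosted to 5.2× activity: 0.25 × 5.2 = 1.3.
The CYP2B6 pathway (22% of clearance) falls to 0.08× activity: 0.22 × 0.08 = 0.0176.
The remaining 37% of clearance is unaffected.
New clearance relative to baseline: 0.0256 + 1.3 + 0.0176 + 0.37 = 1.7132.
Because systemic exposure varies inversely with clearance, the combined effect is 1 / 1.7132 = 0.584.

0.584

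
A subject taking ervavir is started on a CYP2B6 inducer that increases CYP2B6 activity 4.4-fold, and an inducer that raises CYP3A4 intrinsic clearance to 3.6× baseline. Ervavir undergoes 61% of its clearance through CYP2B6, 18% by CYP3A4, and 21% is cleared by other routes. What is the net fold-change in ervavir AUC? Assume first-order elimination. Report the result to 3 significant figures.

CYP2B6: 0.61 × 4.4 = 2.684
CYP3A4: 0.18 × 3.6 = 0.648
Other: 0.21 (unchanged)
Relative clearance = 2.684 + 0.648 + 0.21 = 3.542.
Net AUC ratio = 1 / 3.542 = 0.282.

0.282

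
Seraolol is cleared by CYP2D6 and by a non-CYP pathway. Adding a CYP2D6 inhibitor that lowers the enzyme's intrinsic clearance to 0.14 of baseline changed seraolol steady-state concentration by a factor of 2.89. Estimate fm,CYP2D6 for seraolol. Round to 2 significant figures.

Let fm be the CYP2D6 fraction. New clearance relative to baseline = fm × 0.14 + (1 − fm).
Steady-state concentration ratio = 1 / (new CL fraction), so new CL fraction = 1 / 2.89 = 0.346.
fm × 0.14 + 1 − fm = 0.346  ⇒  fm × (0.14 − 1) = −0.654  ⇒  fm = 0.76.

0.76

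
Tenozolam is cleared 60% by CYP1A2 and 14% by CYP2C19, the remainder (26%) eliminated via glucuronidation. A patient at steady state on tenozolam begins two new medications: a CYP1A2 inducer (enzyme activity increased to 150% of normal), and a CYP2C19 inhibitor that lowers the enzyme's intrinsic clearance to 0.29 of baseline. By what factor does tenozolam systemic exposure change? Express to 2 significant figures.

0.83

The CYP1A2 pathway (60% of clearance) increases to 1.5× activity: 0.6 × 1.5 = 0.9.
The CYP2C19 pathway (14% of clearance) drops to 0.29× activity: 0.14 × 0.29 = 0.0406.
Non-CYP routes (26%) are unchanged.
New clearance relative to baseline: 0.9 + 0.0406 + 0.26 = 1.2006.
Systemic exposure ∝ 1/CL: fold-change = 1 / 1.2006 = 0.83.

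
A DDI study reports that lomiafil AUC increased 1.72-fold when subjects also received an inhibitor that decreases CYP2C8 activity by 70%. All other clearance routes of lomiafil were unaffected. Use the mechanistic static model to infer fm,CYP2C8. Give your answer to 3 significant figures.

0.598

Let fm be the CYP2C8 fraction. New clearance relative to baseline = fm × 0.3 + (1 − fm).
AUC ratio = 1 / (new CL fraction), so new CL fraction = 1 / 1.72 = 0.5814.
fm × 0.3 + 1 − fm = 0.5814  ⇒  fm × (0.3 − 1) = −0.4186  ⇒  fm = 0.598.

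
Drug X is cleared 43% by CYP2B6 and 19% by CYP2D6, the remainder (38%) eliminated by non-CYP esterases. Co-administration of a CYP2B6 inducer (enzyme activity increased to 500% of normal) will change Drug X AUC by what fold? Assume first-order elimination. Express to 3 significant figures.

The CYP2B6 pathway (43% of clearance) increases to 5× activity: 0.43 × 5 = 2.15.
CYP2D6 (19%) and the residual 38% are unaffected.
New clearance relative to baseline: 2.15 + 0.19 + 0.38 = 2.72.
AUC ratio = CL_old/CL_new = 1 / 2.72 = 0.368.

0.368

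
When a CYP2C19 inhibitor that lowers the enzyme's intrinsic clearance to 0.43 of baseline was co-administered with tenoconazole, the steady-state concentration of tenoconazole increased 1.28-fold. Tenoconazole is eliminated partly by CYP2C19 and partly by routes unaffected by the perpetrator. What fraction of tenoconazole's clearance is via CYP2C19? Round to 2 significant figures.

Let fm be the CYP2C19 fraction. New clearance relative to baseline = fm × 0.43 + (1 − fm).
Steady-state concentration ratio = 1 / (new CL fraction), so new CL fraction = 1 / 1.28 = 0.7812.
fm × 0.43 + 1 − fm = 0.7812  ⇒  fm × (0.43 − 1) = −0.2188  ⇒  fm = 0.38.

0.38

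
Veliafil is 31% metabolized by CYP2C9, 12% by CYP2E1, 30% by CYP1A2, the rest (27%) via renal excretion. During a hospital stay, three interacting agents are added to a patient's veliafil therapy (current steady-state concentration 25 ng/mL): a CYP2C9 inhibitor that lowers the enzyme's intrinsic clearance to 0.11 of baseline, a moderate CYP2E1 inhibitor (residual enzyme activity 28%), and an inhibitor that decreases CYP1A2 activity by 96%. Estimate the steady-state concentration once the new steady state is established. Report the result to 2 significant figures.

The CYP2C9 pathway (31% of clearance) drops to 0.11× activity: 0.31 × 0.11 = 0.0341.
The CYP2E1 pathway (12% of clearance) falls to 0.28× activity: 0.12 × 0.28 = 0.0336.
The CYP1A2 pathway (30% of clearance) is reduced to 0.04× activity: 0.3 × 0.04 = 0.012.
Non-CYP routes (27%) are unchanged.
Relative clearance = 0.0341 + 0.0336 + 0.012 + 0.27 = 0.3497.
Steady-state concentration ∝ 1/CL: new value = 25 / 0.3497 = 71 ng/mL.

71 ng/mL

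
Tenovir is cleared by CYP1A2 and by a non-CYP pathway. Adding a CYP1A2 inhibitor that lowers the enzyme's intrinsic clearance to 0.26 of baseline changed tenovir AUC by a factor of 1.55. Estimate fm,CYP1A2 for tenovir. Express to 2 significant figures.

0.48

Let fm be the CYP1A2 fraction. New clearance relative to baseline = fm × 0.26 + (1 − fm).
AUC ratio = 1 / (new CL fraction), so new CL fraction = 1 / 1.55 = 0.6452.
fm × 0.26 + 1 − fm = 0.6452  ⇒  fm × (0.26 − 1) = −0.3548  ⇒  fm = 0.48.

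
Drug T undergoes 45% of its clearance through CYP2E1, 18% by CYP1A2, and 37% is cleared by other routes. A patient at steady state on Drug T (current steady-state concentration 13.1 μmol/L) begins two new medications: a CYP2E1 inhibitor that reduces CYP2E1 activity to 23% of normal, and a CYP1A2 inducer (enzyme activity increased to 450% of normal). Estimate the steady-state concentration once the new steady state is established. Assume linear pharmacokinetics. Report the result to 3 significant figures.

10.2 μmol/L

CYP2E1: 0.45 × 0.23 = 0.1035
CYP1A2: 0.18 × 4.5 = 0.81
Other: 0.37 (unchanged)
Relative clearance = 0.1035 + 0.81 + 0.37 = 1.2835.
New steady-state concentration = 13.1 / 1.2835 = 10.2 μmol/L (concentration scales inversely with clearance).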